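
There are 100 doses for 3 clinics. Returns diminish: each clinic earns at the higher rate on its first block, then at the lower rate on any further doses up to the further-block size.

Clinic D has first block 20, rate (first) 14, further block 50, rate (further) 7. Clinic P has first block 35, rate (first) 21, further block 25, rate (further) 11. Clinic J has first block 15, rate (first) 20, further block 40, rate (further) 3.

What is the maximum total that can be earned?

1625

Treat each block as its own option and order by rate: Clinic P/tier1 21 > Clinic J/tier1 20 > Clinic D/tier1 14 > Clinic P/tier2 11 > Clinic D/tier2 7 > Clinic J/tier2 3.
Clinic P/tier1 (21): +35 ; 65 left.
Clinic J/tier1 (20): +15 ; 50 left.
Fill Clinic D tier1 block (20 at 14) ; 30 left.
Clinic P/tier2 (11): +25 ; 5 left.
5 remain; put them into Clinic D tier2 at 7.
Total = 21×35 + 20×15 + 14×20 + 11×25 + 7×5 = 1625.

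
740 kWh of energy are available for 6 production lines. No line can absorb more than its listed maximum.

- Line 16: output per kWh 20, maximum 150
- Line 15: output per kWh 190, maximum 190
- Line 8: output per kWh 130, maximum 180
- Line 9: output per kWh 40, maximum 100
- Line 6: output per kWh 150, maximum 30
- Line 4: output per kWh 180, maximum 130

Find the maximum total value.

93600

Order the production lines by output per kWh: Line 15 190 > Line 4 180 > Line 6 150 > Line 8 130 > Line 9 40 > Line 16 20.
Give Line 15 190 to hit its cap of 190 ; 550 left.
Line 4: +130 to 130 (cap) ; 420 left.
Line 6 takes 30 to reach its cap of 30 ; 390 left.
Give Line 8 180 to hit its cap of 180 ; 210 left.
Line 9: +100 to 100 (cap) ; 110 left.
Line 16 has room for 150 but only 110 remain, so it gets 110.
Total = 20×110 + 190×190 + 130×180 + 40×100 + 150×30 + 180×130 = 93600.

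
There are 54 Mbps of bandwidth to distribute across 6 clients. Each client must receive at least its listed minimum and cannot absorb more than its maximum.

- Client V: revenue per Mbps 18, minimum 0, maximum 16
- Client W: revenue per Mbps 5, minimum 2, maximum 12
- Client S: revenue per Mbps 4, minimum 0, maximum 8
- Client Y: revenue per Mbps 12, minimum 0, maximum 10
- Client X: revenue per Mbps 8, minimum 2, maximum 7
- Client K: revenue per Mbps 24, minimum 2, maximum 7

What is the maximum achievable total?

700

Meeting every minimum uses 0+2+0+0+2+2 = 6 Mbps, leaving 48.
Rank by revenue per Mbps: Client K 24 > Client V 18 > Client Y 12 > Client X 8 > Client W 5 > Client S 4.
Client K takes 5 more to reach its cap of 7 ; 43 left.
Client V takes 16 more to reach its cap of 16 ; 27 left.
Client Y takes 10 more to reach its cap of 10 ; 17 left.
Client X takes 5 more to reach its cap of 7 ; 12 left.
Give Client W 10 more to hit its cap of 12 ; 2 left.
Client S: +2 (room for 8) → 2. Pool exhausted.
Total = 18×16 + 5×12 + 4×2 + 12×10 + 8×7 + 24×7 = 700.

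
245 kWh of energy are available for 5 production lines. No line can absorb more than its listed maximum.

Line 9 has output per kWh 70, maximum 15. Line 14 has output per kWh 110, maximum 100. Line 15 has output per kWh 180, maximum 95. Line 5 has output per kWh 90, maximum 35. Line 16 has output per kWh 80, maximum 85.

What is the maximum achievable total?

Rank by output per kWh: Line 15 180 > Line 14 110 > Line 5 90 > Line 16 80 > Line 9 70.
Line 15 takes 95 to reach its cap of 95 — 150 left.
Line 14: +100 to 100 (cap) — 50 left.
Line 5: +35 to 35 (cap) — 15 left.
Line 16 has room for 85 but only 15 remain, so it gets 15.
Total = 110×100 + 180×95 + 90×35 + 80×15 = 32450.

32450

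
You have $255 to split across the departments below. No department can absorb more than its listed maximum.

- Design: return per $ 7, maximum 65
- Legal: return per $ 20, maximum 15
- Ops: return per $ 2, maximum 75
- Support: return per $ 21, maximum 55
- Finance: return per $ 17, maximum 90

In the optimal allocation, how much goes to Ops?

Order the departments by return per $: Support 21 > Legal 20 > Finance 17 > Design 7 > Ops 2.
Support takes 55 to reach its cap of 55 — 200 left.
Give Legal 15 to hit its cap of 15 — 185 left.
Finance: +90 to 90 (cap) — 95 left.
Design takes 65 to reach its cap of 65 — 30 left.
Ops has room for 75 but only 30 remain, so it gets 30.

30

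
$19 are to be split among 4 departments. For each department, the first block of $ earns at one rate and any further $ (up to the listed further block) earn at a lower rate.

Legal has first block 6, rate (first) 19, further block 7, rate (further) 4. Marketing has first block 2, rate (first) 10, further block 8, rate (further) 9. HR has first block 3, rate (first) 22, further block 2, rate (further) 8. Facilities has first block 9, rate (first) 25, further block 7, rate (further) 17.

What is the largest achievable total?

Treat each block as its own option and order by rate: Facilities/T1 25 > HR/T1 22 > Legal/T1 19 > Facilities/T2 17 > Marketing/T1 10 > Marketing/T2 9 > HR/T2 8 > Legal/T2 4.
Facilities T1 at 25: fill all 9 — 10 left.
Fill HR T1 block (3 at 22) — 7 left.
Fill Legal T1 block (6 at 19) — 1 left.
Facilities T2 at 17: only 1 left, fill 1.
Total = 25×9 + 22×3 + 19×6 + 17×1 = 422.

422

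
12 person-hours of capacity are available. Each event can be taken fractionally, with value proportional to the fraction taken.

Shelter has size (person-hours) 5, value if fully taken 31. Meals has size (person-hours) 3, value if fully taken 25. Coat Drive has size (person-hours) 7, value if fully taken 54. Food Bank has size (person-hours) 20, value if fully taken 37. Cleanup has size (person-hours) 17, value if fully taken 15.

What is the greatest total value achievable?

Sort by value density: Meals 25/3≈8.33, Coat Drive 54/7≈7.71, Shelter 31/5≈6.2, Food Bank 37/20≈1.85, Cleanup 15/17≈0.882.
Meals: take in full, 3 person-hours for value 25 ; 9 left.
Coat Drive: take in full, 7 person-hours for value 54 ; 2 left.
Only 2 person-hours remain; take 2/5 of Shelter for value 31×2/5 = 12.4.
Total value = 91.4.

91.4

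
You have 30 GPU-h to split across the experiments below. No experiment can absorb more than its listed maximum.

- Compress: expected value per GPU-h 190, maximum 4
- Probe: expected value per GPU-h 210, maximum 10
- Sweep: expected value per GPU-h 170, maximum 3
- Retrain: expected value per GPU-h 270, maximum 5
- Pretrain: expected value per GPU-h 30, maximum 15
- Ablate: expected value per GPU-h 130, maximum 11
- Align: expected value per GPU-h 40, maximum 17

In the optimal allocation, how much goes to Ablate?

Highest expected value per GPU-h first: Retrain 270 > Probe 210 > Compress 190 > Sweep 170 > Ablate 130 > Align 40 > Pretrain 30.
Give Retrain 5 to hit its cap of 5 → 25 left.
Give Probe 10 to hit its cap of 10 → 15 left.
Compress takes 4 to reach its cap of 4 → 11 left.
Sweep takes 3 to reach its cap of 3 → 8 left.
Ablate has room for 11 but only 8 remain, so it gets 8.

8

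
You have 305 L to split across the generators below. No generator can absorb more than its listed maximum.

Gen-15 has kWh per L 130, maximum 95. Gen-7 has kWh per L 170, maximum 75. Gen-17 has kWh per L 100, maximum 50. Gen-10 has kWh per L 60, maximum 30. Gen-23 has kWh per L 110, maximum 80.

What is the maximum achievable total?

Highest kWh per L first: Gen-7 170 > Gen-15 130 > Gen-23 110 > Gen-17 100 > Gen-10 60.
Gen-7: +75 to 75 (cap) ; 230 left.
Gen-15: +95 to 95 (cap) ; 135 left.
Gen-23 takes 80 to reach its cap of 80 ; 55 left.
Gen-17 takes 50 to reach its cap of 50 ; 5 left.
Only 5 left; Gen-10 takes them to reach 5.
Total = 130×95 + 170×75 + 100×50 + 60×5 + 110×80 = 39200.

39200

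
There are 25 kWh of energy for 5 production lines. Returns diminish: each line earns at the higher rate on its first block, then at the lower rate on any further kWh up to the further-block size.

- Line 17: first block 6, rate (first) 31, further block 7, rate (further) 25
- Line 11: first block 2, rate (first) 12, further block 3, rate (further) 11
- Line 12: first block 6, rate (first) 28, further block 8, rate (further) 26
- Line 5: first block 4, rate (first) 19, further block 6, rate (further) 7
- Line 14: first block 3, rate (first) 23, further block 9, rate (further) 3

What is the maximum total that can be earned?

Treat each block as its own option and order by rate: Line 17/T1 31 > Line 12/T1 28 > Line 12/T2 26 > Line 17/T2 25 > Line 14/T1 23 > Line 5/T1 19 > Line 11/T1 12 > Line 11/T2 11 > Line 5/T2 7 > Line 14/T2 3.
Fill Line 17 T1 block (6 at 31) — 19 left.
Line 12/T1 (28): +6 — 13 left.
Line 12/T2 (26): +8 — 5 left.
Line 17 T2 at 25: only 5 left, fill 5.
Total = 31×6 + 28×6 + 26×8 + 25×5 = 687.

687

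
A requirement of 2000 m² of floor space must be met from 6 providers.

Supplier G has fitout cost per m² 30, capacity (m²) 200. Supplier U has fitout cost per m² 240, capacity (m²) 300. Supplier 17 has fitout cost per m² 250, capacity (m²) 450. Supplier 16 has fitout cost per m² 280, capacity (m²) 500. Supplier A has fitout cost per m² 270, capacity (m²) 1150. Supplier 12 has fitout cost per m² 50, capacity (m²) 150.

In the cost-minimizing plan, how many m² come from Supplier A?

Fill from the cheapest provider first.
Supplier G (30): use full 200 ; 1800 m² to go.
Supplier 12 at 50: take all 150 m² ; 1650 still needed.
Supplier U at 240: take all 300 m² ; 1350 still needed.
Supplier 17 at 250: take all 450 m² ; 900 still needed.
Take 900 from Supplier A at 270 to finish.
Supplier 16: unused.

900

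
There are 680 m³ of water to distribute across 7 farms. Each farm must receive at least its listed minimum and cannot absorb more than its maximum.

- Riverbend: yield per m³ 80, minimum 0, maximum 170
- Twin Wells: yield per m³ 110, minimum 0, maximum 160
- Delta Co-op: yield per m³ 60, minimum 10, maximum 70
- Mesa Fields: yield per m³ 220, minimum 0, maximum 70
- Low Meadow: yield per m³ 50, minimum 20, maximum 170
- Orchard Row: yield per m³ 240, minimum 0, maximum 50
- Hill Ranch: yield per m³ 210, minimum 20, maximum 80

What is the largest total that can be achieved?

Meeting every minimum uses 0+0+10+0+20+0+20 = 50 m³, leaving 630.
Order the farms by yield per m³: Orchard Row 240 > Mesa Fields 220 > Hill Ranch 210 > Twin Wells 110 > Riverbend 80 > Delta Co-op 60 > Low Meadow 50.
Orchard Row: +50 to 50 (cap) ; 580 left.
Mesa Fields takes 70 more to reach its cap of 70 ; 510 left.
Give Hill Ranch 60 more to hit its cap of 80 ; 450 left.
Twin Wells takes 160 more to reach its cap of 160 ; 290 left.
Riverbend takes 170 more to reach its cap of 170 ; 120 left.
Delta Co-op: +60 to 70 (cap) ; 60 left.
Low Meadow has room for 150 more but only 60 remain, so it gets 80.
Total = 80×170 + 110×160 + 60×70 + 220×70 + 50×80 + 240×50 + 210×80 = 83600.

83600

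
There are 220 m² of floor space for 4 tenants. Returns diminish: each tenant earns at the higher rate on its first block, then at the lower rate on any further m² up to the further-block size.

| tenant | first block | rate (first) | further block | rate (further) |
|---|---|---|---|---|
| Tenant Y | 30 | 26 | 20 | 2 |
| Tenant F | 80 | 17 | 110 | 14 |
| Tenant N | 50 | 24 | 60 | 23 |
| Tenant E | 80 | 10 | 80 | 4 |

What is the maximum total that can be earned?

Order all 8 blocks by rate: Tenant Y/first 26 > Tenant N/first 24 > Tenant N/second 23 > Tenant F/first 17 > Tenant F/second 14 > Tenant E/first 10 > Tenant E/second 4 > Tenant Y/second 2.
Tenant Y first at 26: fill all 30 — 190 left.
Tenant N first at 24: fill all 50 — 140 left.
Tenant N second at 23: fill all 60 — 80 left.
Tenant F/first (17): +80 — 0 left.
Total = 26×30 + 24×50 + 23×60 + 17×80 = 4720.

4720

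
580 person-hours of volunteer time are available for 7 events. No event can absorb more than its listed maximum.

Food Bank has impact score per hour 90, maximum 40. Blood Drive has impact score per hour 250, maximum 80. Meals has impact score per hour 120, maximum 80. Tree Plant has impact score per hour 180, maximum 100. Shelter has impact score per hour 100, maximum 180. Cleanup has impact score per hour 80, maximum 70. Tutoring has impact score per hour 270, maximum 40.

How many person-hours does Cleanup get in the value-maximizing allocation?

60

Order the events by impact score per hour: Tutoring 270 > Blood Drive 250 > Tree Plant 180 > Meals 120 > Shelter 100 > Food Bank 90 > Cleanup 80.
Give Tutoring 40 to hit its cap of 40 → 540 left.
Give Blood Drive 80 to hit its cap of 80 → 460 left.
Tree Plant: +100 to 100 (cap) → 360 left.
Give Meals 80 to hit its cap of 80 → 280 left.
Shelter: +180 to 180 (cap) → 100 left.
Give Food Bank 40 to hit its cap of 40 → 60 left.
Only 60 left; Cleanup takes them to reach 60.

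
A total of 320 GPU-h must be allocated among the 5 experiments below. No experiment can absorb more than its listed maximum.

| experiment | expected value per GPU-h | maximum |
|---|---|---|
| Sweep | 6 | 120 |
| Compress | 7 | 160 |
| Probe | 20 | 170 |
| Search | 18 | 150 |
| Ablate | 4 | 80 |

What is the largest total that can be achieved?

6100

Order the experiments by expected value per GPU-h: Probe 20 > Search 18 > Compress 7 > Sweep 6 > Ablate 4.
Probe: +170 to 170 (cap) → 150 left.
Give Search 150 to hit its cap of 150 → 0 left.
Total = 20×170 + 18×150 = 6100.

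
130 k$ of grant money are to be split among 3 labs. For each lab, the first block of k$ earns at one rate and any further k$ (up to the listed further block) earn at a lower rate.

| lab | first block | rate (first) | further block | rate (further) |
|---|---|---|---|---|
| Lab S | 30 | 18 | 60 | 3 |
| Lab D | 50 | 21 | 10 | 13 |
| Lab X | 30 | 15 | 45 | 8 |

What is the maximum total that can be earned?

2250

Rank every tier by rate: Lab D/T1 21 > Lab S/T1 18 > Lab X/T1 15 > Lab D/T2 13 > Lab X/T2 8 > Lab S/T2 3.
Fill Lab D T1 block (50 at 21) — 80 left.
Lab S T1 at 18: fill all 30 — 50 left.
Lab X/T1 (15): +30 — 20 left.
Fill Lab D T2 block (10 at 13) — 10 left.
Lab X T2 at 8: only 10 left, fill 10.
Total = 21×50 + 18×30 + 15×30 + 13×10 + 8×10 = 2250.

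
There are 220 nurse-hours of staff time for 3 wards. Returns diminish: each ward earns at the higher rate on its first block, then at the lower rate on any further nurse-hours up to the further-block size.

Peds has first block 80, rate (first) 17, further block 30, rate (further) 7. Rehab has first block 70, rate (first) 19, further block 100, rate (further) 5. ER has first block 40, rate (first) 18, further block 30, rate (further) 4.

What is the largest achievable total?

3620

Treat each block as its own option and order by rate: Rehab/T1 19 > ER/T1 18 > Peds/T1 17 > Peds/T2 7 > Rehab/T2 5 > ER/T2 4.
Rehab/T1 (19): +70 → 150 left.
Fill ER T1 block (40 at 18) → 110 left.
Fill Peds T1 block (80 at 17) → 30 left.
Peds T2 at 7: fill all 30 → 0 left.
Total = 19×70 + 18×40 + 17×80 + 7×30 = 3620.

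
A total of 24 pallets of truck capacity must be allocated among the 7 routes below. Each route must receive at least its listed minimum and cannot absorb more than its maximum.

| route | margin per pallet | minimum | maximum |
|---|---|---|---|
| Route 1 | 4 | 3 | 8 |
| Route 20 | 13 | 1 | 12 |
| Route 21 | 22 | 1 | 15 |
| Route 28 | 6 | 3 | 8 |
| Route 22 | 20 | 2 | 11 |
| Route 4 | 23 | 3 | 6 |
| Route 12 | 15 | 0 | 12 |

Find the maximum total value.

419

Meeting every minimum uses 3+1+1+3+2+3+0 = 13 pallets, leaving 11.
Order the routes by margin per pallet: Route 4 23 > Route 21 22 > Route 22 20 > Route 12 15 > Route 20 13 > Route 28 6 > Route 1 4.
Give Route 4 3 more to hit its cap of 6 ; 8 left.
Route 21: +8 (room for 14) → 9. Pool exhausted.
Total = 4×3 + 13×1 + 22×9 + 6×3 + 20×2 + 23×6 = 419.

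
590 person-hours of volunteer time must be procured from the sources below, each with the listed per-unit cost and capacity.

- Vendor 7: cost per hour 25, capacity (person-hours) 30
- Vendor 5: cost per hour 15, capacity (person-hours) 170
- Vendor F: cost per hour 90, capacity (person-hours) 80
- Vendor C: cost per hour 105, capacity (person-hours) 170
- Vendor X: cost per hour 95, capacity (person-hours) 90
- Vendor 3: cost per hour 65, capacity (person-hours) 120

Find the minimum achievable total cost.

Fill from the cheapest source first.
Vendor 5 at 15: take all 170 person-hours ; 420 still needed.
Vendor 7 at 25: take all 30 person-hours ; 390 still needed.
Take 120 from Vendor 3 at 65 ; need 270 more.
Vendor F at 90: take all 80 person-hours ; 190 still needed.
Take 90 from Vendor X at 95 ; need 100 more.
Take 100 from Vendor C at 105 to finish.
Cost = 170×15 + 30×25 + 120×65 + 80×90 + 90×95 + 100×105 = 37350.

37350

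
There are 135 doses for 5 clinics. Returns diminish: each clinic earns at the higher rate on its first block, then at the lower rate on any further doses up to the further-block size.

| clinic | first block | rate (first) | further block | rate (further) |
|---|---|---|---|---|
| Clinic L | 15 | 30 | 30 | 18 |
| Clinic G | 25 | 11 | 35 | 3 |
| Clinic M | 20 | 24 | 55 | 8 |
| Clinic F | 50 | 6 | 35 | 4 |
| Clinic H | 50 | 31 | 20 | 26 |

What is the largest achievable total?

3540

Treat each block as its own option and order by rate: Clinic H/first 31 > Clinic L/first 30 > Clinic H/second 26 > Clinic M/first 24 > Clinic L/second 18 > Clinic G/first 11 > Clinic M/second 8 > Clinic F/first 6 > Clinic F/second 4 > Clinic G/second 3.
Clinic H first at 31: fill all 50 ; 85 left.
Clinic L/first (30): +15 ; 70 left.
Clinic H second at 26: fill all 20 ; 50 left.
Clinic M first at 24: fill all 20 ; 30 left.
Fill Clinic L second block (30 at 18) ; 0 left.
Total = 31×50 + 30×15 + 26×20 + 24×20 + 18×30 = 3540.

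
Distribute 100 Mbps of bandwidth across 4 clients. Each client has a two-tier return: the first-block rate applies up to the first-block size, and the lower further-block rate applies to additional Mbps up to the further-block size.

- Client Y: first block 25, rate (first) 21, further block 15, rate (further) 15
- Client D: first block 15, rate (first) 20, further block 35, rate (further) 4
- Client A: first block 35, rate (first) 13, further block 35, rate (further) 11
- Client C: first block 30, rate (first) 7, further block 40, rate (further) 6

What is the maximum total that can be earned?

Rank every tier by rate: Client Y/first 21 > Client D/first 20 > Client Y/second 15 > Client A/first 13 > Client A/second 11 > Client C/first 7 > Client C/second 6 > Client D/second 4.
Fill Client Y first block (25 at 21) → 75 left.
Client D/first (20): +15 → 60 left.
Fill Client Y second block (15 at 15) → 45 left.
Fill Client A first block (35 at 13) → 10 left.
Client A/second: +10 of 35 at 11; pool empty.
Total = 21×25 + 20×15 + 15×15 + 13×35 + 11×10 = 1615.

1615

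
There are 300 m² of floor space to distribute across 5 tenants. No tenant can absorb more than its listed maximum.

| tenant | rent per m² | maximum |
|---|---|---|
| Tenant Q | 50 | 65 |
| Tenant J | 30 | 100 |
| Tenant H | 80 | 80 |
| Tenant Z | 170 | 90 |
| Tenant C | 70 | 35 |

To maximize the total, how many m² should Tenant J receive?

30

Order the tenants by rent per m²: Tenant Z 170 > Tenant H 80 > Tenant C 70 > Tenant Q 50 > Tenant J 30.
Give Tenant Z 90 to hit its cap of 90 → 210 left.
Tenant H takes 80 to reach its cap of 80 → 130 left.
Tenant C: +35 to 35 (cap) → 95 left.
Give Tenant Q 65 to hit its cap of 65 → 30 left.
Tenant J: +30 (room for 100) → 30. Pool exhausted.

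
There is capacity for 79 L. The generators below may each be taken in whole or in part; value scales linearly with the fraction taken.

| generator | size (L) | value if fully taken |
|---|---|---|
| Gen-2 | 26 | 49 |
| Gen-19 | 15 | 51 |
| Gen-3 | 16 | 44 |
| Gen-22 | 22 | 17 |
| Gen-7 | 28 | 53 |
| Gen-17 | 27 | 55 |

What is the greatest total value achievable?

189.75

Best value per unit of size first: Gen-19 51/15≈3.4, Gen-3 44/16≈2.75, Gen-17 55/27≈2.04, Gen-7 53/28≈1.89, Gen-2 49/26≈1.88, Gen-22 17/22≈0.773.
All 15 L of Gen-19 fit (value 51) → 64 remain.
All 16 L of Gen-3 fit (value 44) → 48 remain.
Gen-17: take in full, 27 L for value 55 → 21 left.
21 L left: a 21/28 share of Gen-7 gives 53×21/28 = 39.75.
Total value = 189.75.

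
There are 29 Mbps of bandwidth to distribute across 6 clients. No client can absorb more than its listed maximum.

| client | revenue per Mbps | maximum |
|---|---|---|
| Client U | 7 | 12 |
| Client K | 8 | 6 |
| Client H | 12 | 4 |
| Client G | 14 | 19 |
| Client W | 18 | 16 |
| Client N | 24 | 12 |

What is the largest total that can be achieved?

Rank by revenue per Mbps: Client N 24 > Client W 18 > Client G 14 > Client H 12 > Client K 8 > Client U 7.
Client N: +12 to 12 (cap) → 17 left.
Client W takes 16 to reach its cap of 16 → 1 left.
Only 1 left; Client G takes them to reach 1.
Total = 14×1 + 18×16 + 24×12 = 590.

590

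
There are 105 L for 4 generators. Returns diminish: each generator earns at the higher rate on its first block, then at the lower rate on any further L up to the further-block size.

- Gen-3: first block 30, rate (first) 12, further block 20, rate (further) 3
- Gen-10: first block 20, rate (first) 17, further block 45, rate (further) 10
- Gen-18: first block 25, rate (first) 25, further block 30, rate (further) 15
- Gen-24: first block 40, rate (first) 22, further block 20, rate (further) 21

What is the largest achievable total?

Treat each block as its own option and order by rate: Gen-18/first 25 > Gen-24/first 22 > Gen-24/second 21 > Gen-10/first 17 > Gen-18/second 15 > Gen-3/first 12 > Gen-10/second 10 > Gen-3/second 3.
Gen-18 first at 25: fill all 25 — 80 left.
Gen-24 first at 22: fill all 40 — 40 left.
Fill Gen-24 second block (20 at 21) — 20 left.
Gen-10 first at 17: fill all 20 — 0 left.
Total = 25×25 + 22×40 + 21×20 + 17×20 = 2265.

2265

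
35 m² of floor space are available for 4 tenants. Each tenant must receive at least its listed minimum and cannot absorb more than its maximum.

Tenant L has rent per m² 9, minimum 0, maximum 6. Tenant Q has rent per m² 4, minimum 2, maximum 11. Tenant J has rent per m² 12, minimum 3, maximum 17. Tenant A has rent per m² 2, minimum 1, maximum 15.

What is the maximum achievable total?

Meeting every minimum uses 0+2+3+1 = 6 m², leaving 29.
Order the tenants by rent per m²: Tenant J 12 > Tenant L 9 > Tenant Q 4 > Tenant A 2.
Give Tenant J 14 more to hit its cap of 17 — 15 left.
Tenant L takes 6 more to reach its cap of 6 — 9 left.
Tenant Q takes 9 more to reach its cap of 11 — 0 left.
Total = 9×6 + 4×11 + 12×17 + 2×1 = 304.

304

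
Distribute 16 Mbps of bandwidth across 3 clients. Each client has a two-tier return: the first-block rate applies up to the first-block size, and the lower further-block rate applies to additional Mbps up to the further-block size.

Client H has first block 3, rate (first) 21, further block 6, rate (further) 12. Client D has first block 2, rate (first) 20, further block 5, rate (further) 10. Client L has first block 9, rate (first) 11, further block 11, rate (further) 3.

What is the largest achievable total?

230

Order all 6 blocks by rate: Client H/first 21 > Client D/first 20 > Client H/second 12 > Client L/first 11 > Client D/second 10 > Client L/second 3.
Client H first at 21: fill all 3 → 13 left.
Fill Client D first block (2 at 20) → 11 left.
Client H/second (12): +6 → 5 left.
Client L first at 11: only 5 left, fill 5.
Total = 21×3 + 20×2 + 12×6 + 11×5 = 230.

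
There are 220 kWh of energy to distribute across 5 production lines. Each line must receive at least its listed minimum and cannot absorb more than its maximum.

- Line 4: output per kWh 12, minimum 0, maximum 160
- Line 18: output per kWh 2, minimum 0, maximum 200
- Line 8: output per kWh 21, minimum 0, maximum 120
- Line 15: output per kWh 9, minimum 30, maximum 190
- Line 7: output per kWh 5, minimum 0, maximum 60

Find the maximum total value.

3630

Meeting every minimum uses 0+0+0+30+0 = 30 kWh, leaving 190.
Highest output per kWh first: Line 8 21 > Line 4 12 > Line 15 9 > Line 7 5 > Line 18 2.
Line 8 takes 120 more to reach its cap of 120 — 70 left.
Line 4: +70 (room for 160) → 70. Pool exhausted.
Total = 12×70 + 21×120 + 9×30 = 3630.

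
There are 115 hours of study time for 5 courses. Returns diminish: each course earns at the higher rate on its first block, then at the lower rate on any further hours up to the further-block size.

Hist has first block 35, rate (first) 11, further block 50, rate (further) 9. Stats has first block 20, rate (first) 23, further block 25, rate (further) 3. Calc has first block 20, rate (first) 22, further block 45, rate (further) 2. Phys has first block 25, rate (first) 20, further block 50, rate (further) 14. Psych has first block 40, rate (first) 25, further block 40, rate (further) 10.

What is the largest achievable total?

2540

Order all 10 blocks by rate: Psych/T1 25 > Stats/T1 23 > Calc/T1 22 > Phys/T1 20 > Phys/T2 14 > Hist/T1 11 > Psych/T2 10 > Hist/T2 9 > Stats/T2 3 > Calc/T2 2.
Psych/T1 (25): +40 — 75 left.
Stats/T1 (23): +20 — 55 left.
Fill Calc T1 block (20 at 22) — 35 left.
Fill Phys T1 block (25 at 20) — 10 left.
Phys T2 at 14: only 10 left, fill 10.
Total = 25×40 + 23×20 + 22×20 + 20×25 + 14×10 = 2540.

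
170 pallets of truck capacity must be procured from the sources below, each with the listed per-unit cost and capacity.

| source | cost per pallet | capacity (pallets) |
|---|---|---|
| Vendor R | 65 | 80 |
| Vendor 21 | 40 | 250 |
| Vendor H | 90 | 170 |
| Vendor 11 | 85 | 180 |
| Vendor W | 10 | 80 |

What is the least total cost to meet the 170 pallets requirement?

4400

Cheapest first:
Take 80 from Vendor W at 10 ; need 90 more.
Take 90 from Vendor 21 at 40 to finish.
Vendor R, Vendor 11, Vendor H: unused.
Cost = 80×10 + 90×40 = 4400.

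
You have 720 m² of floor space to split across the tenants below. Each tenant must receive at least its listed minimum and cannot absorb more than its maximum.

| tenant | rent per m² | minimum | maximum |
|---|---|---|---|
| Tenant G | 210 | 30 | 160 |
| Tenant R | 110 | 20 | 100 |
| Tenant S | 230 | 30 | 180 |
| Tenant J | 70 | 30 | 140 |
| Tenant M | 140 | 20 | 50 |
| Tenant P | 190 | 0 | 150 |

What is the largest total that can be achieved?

127100

Meeting every minimum uses 30+20+30+30+20+0 = 130 m², leaving 590.
Rank by rent per m²: Tenant S 230 > Tenant G 210 > Tenant P 190 > Tenant M 140 > Tenant R 110 > Tenant J 70.
Tenant S takes 150 more to reach its cap of 180 — 440 left.
Tenant G takes 130 more to reach its cap of 160 — 310 left.
Tenant P: +150 to 150 (cap) — 160 left.
Give Tenant M 30 more to hit its cap of 50 — 130 left.
Give Tenant R 80 more to hit its cap of 100 — 50 left.
Tenant J has room for 110 more but only 50 remain, so it gets 80.
Total = 210×160 + 110×100 + 230×180 + 70×80 + 140×50 + 190×150 = 127100.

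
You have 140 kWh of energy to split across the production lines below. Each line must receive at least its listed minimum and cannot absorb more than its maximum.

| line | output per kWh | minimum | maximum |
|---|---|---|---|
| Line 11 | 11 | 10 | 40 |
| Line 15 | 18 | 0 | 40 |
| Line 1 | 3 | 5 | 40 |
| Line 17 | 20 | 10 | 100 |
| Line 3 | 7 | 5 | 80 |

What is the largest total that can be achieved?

Meeting every minimum uses 10+0+5+10+5 = 30 kWh, leaving 110.
Order the production lines by output per kWh: Line 17 20 > Line 15 18 > Line 11 11 > Line 3 7 > Line 1 3.
Line 17 takes 90 more to reach its cap of 100 → 20 left.
Only 20 left; Line 15 takes them to reach 20.
Total = 11×10 + 18×20 + 3×5 + 20×100 + 7×5 = 2520.

2520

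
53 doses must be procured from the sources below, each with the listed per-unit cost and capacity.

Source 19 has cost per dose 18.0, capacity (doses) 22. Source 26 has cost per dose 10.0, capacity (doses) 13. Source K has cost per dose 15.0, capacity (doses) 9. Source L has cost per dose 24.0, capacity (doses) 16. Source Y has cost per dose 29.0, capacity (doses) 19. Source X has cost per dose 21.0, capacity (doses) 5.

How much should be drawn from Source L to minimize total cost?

4

Cheapest first:
Source 26 at 10.0: take all 13 doses ; 40 still needed.
Take 9 from Source K at 15.0 ; need 31 more.
Source 19 at 18.0: take all 22 doses ; 9 still needed.
Source X at 21.0: take all 5 doses ; 4 still needed.
Source L (24.0): take the remaining 4 ; done.
Source Y: unused.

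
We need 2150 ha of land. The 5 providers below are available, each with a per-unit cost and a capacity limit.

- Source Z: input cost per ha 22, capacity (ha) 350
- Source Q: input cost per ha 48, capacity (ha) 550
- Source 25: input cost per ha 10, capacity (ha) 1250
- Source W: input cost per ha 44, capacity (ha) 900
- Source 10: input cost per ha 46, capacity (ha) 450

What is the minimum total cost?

44400

Fill from the cheapest provider first.
Take 1250 from Source 25 at 10 — need 900 more.
Source Z at 22: take all 350 ha — 550 still needed.
Source W at 44: take 550 of its 900 — requirement met.
Source 10, Source Q: unused.
Cost = 1250×10 + 350×22 + 550×44 = 44400.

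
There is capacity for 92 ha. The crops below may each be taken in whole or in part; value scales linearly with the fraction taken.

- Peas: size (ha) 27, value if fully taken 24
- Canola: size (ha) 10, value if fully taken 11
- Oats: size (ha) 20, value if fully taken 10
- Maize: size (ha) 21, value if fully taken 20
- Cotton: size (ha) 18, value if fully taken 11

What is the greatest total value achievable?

74

Best value per unit of size first: Canola 11/10≈1.1, Maize 20/21≈0.952, Peas 24/27≈0.889, Cotton 11/18≈0.611, Oats 10/20≈0.5.
All 10 ha of Canola fit (value 11) ; 82 remain.
Maize: take in full, 21 ha for value 20 ; 61 left.
Take all of Peas (27 ha, value 24) ; 34 ha left.
Cotton: take in full, 18 ha for value 11 ; 16 left.
16 ha left: a 16/20 share of Oats gives 10×16/20 = 8.
Total value = 74.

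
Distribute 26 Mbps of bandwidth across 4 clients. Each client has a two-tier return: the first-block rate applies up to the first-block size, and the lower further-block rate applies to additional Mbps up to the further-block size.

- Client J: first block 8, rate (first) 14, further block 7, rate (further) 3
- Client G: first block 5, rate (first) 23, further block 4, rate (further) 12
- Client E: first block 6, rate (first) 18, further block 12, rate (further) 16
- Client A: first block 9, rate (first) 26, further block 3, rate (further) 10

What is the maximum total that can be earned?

553

Order all 8 blocks by rate: Client A/first 26 > Client G/first 23 > Client E/first 18 > Client E/second 16 > Client J/first 14 > Client G/second 12 > Client A/second 10 > Client J/second 3.
Client A/first (26): +9 → 17 left.
Client G first at 23: fill all 5 → 12 left.
Client E first at 18: fill all 6 → 6 left.
Client E second at 16: only 6 left, fill 6.
Total = 26×9 + 23×5 + 18×6 + 16×6 = 553.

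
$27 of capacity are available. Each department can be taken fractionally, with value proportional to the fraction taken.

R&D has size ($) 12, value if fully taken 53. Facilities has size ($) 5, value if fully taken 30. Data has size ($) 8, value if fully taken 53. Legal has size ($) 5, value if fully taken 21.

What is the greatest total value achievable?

144.4

Best value per unit of size first: Data 53/8≈6.62, Facilities 30/5≈6, R&D 53/12≈4.42, Legal 21/5≈4.2.
All 8 $ of Data fit (value 53) → 19 remain.
All 5 $ of Facilities fit (value 30) → 14 remain.
R&D: take in full, 12 $ for value 53 → 2 left.
Only 2 $ remain; take 2/5 of Legal for value 21×2/5 = 8.4.
Total value = 144.4.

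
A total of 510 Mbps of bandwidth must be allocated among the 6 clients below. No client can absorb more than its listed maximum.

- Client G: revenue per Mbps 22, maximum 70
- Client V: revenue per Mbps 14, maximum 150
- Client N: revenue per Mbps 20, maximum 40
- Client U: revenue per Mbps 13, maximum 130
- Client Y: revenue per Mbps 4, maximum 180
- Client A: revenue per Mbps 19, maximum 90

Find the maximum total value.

7960

Highest revenue per Mbps first: Client G 22 > Client N 20 > Client A 19 > Client V 14 > Client U 13 > Client Y 4.
Client G takes 70 to reach its cap of 70 → 440 left.
Client N takes 40 to reach its cap of 40 → 400 left.
Client A: +90 to 90 (cap) → 310 left.
Client V takes 150 to reach its cap of 150 → 160 left.
Client U: +130 to 130 (cap) → 30 left.
Only 30 left; Client Y takes them to reach 30.
Total = 22×70 + 14×150 + 20×40 + 13×130 + 4×30 + 19×90 = 7960.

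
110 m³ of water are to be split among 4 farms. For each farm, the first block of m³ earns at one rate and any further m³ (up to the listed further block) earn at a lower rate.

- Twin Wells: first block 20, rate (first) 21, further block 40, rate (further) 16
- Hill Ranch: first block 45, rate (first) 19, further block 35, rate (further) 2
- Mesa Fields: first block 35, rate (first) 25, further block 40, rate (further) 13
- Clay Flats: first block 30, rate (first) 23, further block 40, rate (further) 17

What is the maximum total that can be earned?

2460

Rank every tier by rate: Mesa Fields/first 25 > Clay Flats/first 23 > Twin Wells/first 21 > Hill Ranch/first 19 > Clay Flats/second 17 > Twin Wells/second 16 > Mesa Fields/second 13 > Hill Ranch/second 2.
Fill Mesa Fields first block (35 at 25) → 75 left.
Fill Clay Flats first block (30 at 23) → 45 left.
Twin Wells/first (21): +20 → 25 left.
25 remain; put them into Hill Ranch first at 19.
Total = 25×35 + 23×30 + 21×20 + 19×25 = 2460.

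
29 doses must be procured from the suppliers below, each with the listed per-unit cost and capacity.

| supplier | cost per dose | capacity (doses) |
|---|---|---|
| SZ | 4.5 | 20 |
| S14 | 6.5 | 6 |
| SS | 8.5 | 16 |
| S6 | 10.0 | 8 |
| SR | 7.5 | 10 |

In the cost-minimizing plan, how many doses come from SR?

Fill from the cheapest supplier first.
SZ at 4.5: take all 20 doses → 9 still needed.
S14 at 6.5: take all 6 doses → 3 still needed.
Take 3 from SR at 7.5 to finish.
SS, S6: unused.

3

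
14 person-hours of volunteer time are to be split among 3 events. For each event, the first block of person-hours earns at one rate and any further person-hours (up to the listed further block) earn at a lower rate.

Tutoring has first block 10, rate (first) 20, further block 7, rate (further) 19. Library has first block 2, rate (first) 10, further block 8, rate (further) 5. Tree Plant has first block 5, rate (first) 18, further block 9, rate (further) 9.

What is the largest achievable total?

Rank every tier by rate: Tutoring/first 20 > Tutoring/second 19 > Tree Plant/first 18 > Library/first 10 > Tree Plant/second 9 > Library/second 5.
Fill Tutoring first block (10 at 20) — 4 left.
4 remain; put them into Tutoring second at 19.
Total = 20×10 + 19×4 = 276.

276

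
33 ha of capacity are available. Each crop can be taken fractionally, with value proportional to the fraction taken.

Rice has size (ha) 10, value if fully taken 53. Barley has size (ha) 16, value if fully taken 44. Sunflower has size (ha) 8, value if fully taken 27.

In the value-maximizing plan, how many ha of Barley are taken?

15

Sort by value density: Rice 53/10≈5.3, Sunflower 27/8≈3.38, Barley 44/16≈2.75.
Rice: take in full, 10 ha for value 53 — 23 left.
Sunflower: take in full, 8 ha for value 27 — 15 left.
Only 15 ha remain; take 15/16 of Barley for value 44×15/16 = 41.25.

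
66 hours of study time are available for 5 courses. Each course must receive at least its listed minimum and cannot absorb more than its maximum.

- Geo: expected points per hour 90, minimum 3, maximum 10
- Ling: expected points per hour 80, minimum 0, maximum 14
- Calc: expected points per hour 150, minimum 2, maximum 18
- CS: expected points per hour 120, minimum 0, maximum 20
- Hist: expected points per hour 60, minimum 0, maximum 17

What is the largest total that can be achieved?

7360

Meeting every minimum uses 3+0+2+0+0 = 5 hours, leaving 61.
Rank by expected points per hour: Calc 150 > CS 120 > Geo 90 > Ling 80 > Hist 60.
Calc takes 16 more to reach its cap of 18 → 45 left.
Give CS 20 more to hit its cap of 20 → 25 left.
Give Geo 7 more to hit its cap of 10 → 18 left.
Ling: +14 to 14 (cap) → 4 left.
Hist has room for 17 more but only 4 remain, so it gets 4.
Total = 90×10 + 80×14 + 150×18 + 120×20 + 60×4 = 7360.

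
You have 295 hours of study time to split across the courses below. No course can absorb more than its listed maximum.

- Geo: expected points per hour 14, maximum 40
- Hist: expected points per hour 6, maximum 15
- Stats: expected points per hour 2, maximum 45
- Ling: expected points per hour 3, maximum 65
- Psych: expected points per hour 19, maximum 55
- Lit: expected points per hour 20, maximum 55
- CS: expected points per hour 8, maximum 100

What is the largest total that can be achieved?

3685

Order the courses by expected points per hour: Lit 20 > Psych 19 > Geo 14 > CS 8 > Hist 6 > Ling 3 > Stats 2.
Give Lit 55 to hit its cap of 55 — 240 left.
Psych: +55 to 55 (cap) — 185 left.
Geo takes 40 to reach its cap of 40 — 145 left.
Give CS 100 to hit its cap of 100 — 45 left.
Give Hist 15 to hit its cap of 15 — 30 left.
Ling: +30 (room for 65) → 30. Pool exhausted.
Total = 14×40 + 6×15 + 3×30 + 19×55 + 20×55 + 8×100 = 3685.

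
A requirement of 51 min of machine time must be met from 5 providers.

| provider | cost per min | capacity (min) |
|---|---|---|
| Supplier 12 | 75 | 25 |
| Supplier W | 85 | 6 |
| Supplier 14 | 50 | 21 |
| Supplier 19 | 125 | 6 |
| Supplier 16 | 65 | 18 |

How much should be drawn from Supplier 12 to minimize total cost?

12

Cheapest first:
Supplier 14 at 50: take all 21 min → 30 still needed.
Supplier 16 (65): use full 18 → 12 min to go.
Supplier 12 (75): take the remaining 12 → done.
Supplier W, Supplier 19: unused.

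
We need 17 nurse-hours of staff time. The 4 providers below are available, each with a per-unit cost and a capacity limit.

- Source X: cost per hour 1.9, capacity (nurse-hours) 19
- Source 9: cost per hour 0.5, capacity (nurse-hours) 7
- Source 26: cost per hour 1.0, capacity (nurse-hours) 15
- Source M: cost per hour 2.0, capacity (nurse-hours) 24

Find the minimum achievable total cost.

Use providers in increasing cost order.
Take 7 from Source 9 at 0.5 ; need 10 more.
Take 10 from Source 26 at 1.0 to finish.
Source X, Source M: unused.
Cost = 7×0.5 + 10×1.0 = 13.5.

13.5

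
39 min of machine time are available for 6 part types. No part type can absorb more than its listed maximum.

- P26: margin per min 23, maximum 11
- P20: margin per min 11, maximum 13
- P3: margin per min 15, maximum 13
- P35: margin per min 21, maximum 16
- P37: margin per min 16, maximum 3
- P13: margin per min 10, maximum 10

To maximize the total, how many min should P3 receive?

Order the part types by margin per min: P26 23 > P35 21 > P37 16 > P3 15 > P20 11 > P13 10.
P26 takes 11 to reach its cap of 11 ; 28 left.
Give P35 16 to hit its cap of 16 ; 12 left.
P37 takes 3 to reach its cap of 3 ; 9 left.
P3: +9 (room for 13) → 9. Pool exhausted.

9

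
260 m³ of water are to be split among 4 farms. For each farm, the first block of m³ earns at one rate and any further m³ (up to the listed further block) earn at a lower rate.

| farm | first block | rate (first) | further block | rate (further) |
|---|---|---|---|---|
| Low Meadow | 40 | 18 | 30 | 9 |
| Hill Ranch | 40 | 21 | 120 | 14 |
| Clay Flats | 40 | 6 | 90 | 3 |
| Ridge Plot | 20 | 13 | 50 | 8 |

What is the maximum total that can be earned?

3850

Order all 8 blocks by rate: Hill Ranch/T1 21 > Low Meadow/T1 18 > Hill Ranch/T2 14 > Ridge Plot/T1 13 > Low Meadow/T2 9 > Ridge Plot/T2 8 > Clay Flats/T1 6 > Clay Flats/T2 3.
Hill Ranch/T1 (21): +40 ; 220 left.
Fill Low Meadow T1 block (40 at 18) ; 180 left.
Hill Ranch/T2 (14): +120 ; 60 left.
Ridge Plot/T1 (13): +20 ; 40 left.
Fill Low Meadow T2 block (30 at 9) ; 10 left.
10 remain; put them into Ridge Plot T2 at 8.
Total = 21×40 + 18×40 + 14×120 + 13×20 + 9×30 + 8×10 = 3850.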